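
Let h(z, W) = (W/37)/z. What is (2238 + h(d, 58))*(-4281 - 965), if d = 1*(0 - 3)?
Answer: -1302896560/111 ≈ -1.1738e+7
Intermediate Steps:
d = -3 (d = 1*(-3) = -3)
h(z, W) = W/(37*z) (h(z, W) = (W*(1/37))/z = (W/37)/z = W/(37*z))
(2238 + h(d, 58))*(-4281 - 965) = (2238 + (1/37)*58/(-3))*(-4281 - 965) = (2238 + (1/37)*58*(-⅓))*(-5246) = (2238 - 58/111)*(-5246) = (248360/111)*(-5246) = -1302896560/111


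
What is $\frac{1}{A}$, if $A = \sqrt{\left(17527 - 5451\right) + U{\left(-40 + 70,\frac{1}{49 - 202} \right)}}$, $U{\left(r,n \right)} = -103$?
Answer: $\frac{\sqrt{11973}}{11973} \approx 0.009139$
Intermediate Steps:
$A = \sqrt{11973}$ ($A = \sqrt{\left(17527 - 5451\right) - 103} = \sqrt{12076 - 103} = \sqrt{11973} \approx 109.42$)
$\frac{1}{A} = \frac{1}{\sqrt{11973}} = \frac{\sqrt{11973}}{11973}$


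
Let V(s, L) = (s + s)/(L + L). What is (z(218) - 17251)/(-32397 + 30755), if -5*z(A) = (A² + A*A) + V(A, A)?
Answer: 90652/4105 ≈ 22.083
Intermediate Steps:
V(s, L) = s/L (V(s, L) = (2*s)/((2*L)) = (2*s)*(1/(2*L)) = s/L)
z(A) = -⅕ - 2*A²/5 (z(A) = -((A² + A*A) + A/A)/5 = -((A² + A²) + 1)/5 = -(2*A² + 1)/5 = -(1 + 2*A²)/5 = -⅕ - 2*A²/5)
(z(218) - 17251)/(-32397 + 30755) = ((-⅕ - ⅖*218²) - 17251)/(-32397 + 30755) = ((-⅕ - ⅖*47524) - 17251)/(-1642) = ((-⅕ - 95048/5) - 17251)*(-1/1642) = (-95049/5 - 17251)*(-1/1642) = -181304/5*(-1/1642) = 90652/4105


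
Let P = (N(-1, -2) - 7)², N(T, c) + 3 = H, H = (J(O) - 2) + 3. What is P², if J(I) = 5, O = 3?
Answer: 256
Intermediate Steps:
H = 6 (H = (5 - 2) + 3 = 3 + 3 = 6)
N(T, c) = 3 (N(T, c) = -3 + 6 = 3)
P = 16 (P = (3 - 7)² = (-4)² = 16)
P² = 16² = 256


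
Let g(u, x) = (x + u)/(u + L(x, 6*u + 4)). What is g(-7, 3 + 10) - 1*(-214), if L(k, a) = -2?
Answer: 640/3 ≈ 213.33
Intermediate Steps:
g(u, x) = (u + x)/(-2 + u) (g(u, x) = (x + u)/(u - 2) = (u + x)/(-2 + u))
g(-7, 3 + 10) - 1*(-214) = (-7 + (3 + 10))/(-2 - 7) - 1*(-214) = (-7 + 13)/(-9) + 214 = -1/9*6 + 214 = -2/3 + 214 = 640/3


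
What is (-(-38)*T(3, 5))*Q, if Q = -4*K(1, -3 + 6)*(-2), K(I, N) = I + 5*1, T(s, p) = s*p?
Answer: 27360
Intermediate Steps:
T(s, p) = p*s
K(I, N) = 5 + I (K(I, N) = I + 5 = 5 + I)
Q = 48 (Q = -4*(5 + 1)*(-2) = -4*6*(-2) = -24*(-2) = 48)
(-(-38)*T(3, 5))*Q = -(-38)*5*3*48 = -(-38)*15*48 = -38*(-15)*48 = 570*48 = 27360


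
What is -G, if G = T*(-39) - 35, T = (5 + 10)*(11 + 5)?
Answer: 9395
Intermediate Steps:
T = 240 (T = 15*16 = 240)
G = -9395 (G = 240*(-39) - 35 = -9360 - 35 = -9395)
-G = -1*(-9395) = 9395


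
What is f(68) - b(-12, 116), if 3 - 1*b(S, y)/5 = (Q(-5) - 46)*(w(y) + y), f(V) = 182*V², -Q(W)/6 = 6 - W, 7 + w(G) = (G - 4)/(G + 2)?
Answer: 46018907/59 ≈ 7.7998e+5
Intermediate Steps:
w(G) = -7 + (-4 + G)/(2 + G) (w(G) = -7 + (G - 4)/(G + 2) = -7 + (-4 + G)/(2 + G))
Q(W) = -36 + 6*W (Q(W) = -6*(6 - W) = -36 + 6*W)
b(S, y) = 15 + 560*y + 3360*(-3 - y)/(2 + y) (b(S, y) = 15 - 5*((-36 + 6*(-5)) - 46)*(6*(-3 - y)/(2 + y) + y) = 15 - 5*((-36 - 30) - 46)*(y + 6*(-3 - y)/(2 + y)) = 15 - 5*(-66 - 46)*(y + 6*(-3 - y)/(2 + y)) = 15 - (-560)*(y + 6*(-3 - y)/(2 + y)) = 15 - 5*(-112*y - 672*(-3 - y)/(2 + y)) = 15 + (560*y + 3360*(-3 - y)/(2 + y)) = 15 + 560*y + 3360*(-3 - y)/(2 + y))
f(68) - b(-12, 116) = 182*68² - 5*(-2010 - 445*116 + 112*116²)/(2 + 116) = 182*4624 - 5*(-2010 - 51620 + 112*13456)/118 = 841568 - 5*(-2010 - 51620 + 1507072)/118 = 841568 - 5*1453442/118 = 841568 - 1*3633605/59 = 841568 - 3633605/59 = 46018907/59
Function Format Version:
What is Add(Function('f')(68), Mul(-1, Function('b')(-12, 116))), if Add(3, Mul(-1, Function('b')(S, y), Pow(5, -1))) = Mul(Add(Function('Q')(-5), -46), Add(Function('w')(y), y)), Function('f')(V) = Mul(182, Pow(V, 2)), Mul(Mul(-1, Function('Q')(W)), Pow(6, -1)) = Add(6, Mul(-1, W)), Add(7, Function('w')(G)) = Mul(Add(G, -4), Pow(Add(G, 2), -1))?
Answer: Rational(46018907, 59) ≈ 7.7998e+5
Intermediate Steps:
Function('w')(G) = Add(-7, Mul(Pow(Add(2, G), -1), Add(-4, G))) (Function('w')(G) = Add(-7, Mul(Add(G, -4), Pow(Add(G, 2), -1))) = Add(-7, Mul(Add(-4, G), Pow(Add(2, G), -1))) = Add(-7, Mul(Pow(Add(2, G), -1), Add(-4, G))))
Function('Q')(W) = Add(-36, Mul(6, W)) (Function('Q')(W) = Mul(-6, Add(6, Mul(-1, W))) = Add(-36, Mul(6, W)))
Function('b')(S, y) = Add(15, Mul(560, y), Mul(3360, Pow(Add(2, y), -1), Add(-3, Mul(-1, y)))) (Function('b')(S, y) = Add(15, Mul(-5, Mul(Add(Add(-36, Mul(6, -5)), -46), Add(Mul(6, Pow(Add(2, y), -1), Add(-3, Mul(-1, y))), y)))) = Add(15, Mul(-5, Mul(Add(Add(-36, -30), -46), Add(y, Mul(6, Pow(Add(2, y), -1), Add(-3, Mul(-1, y))))))) = Add(15, Mul(-5, Mul(Add(-66, -46), Add(y, Mul(6, Pow(Add(2, y), -1), Add(-3, Mul(-1, y))))))) = Add(15, Mul(-5, Mul(-112, Add(y, Mul(6, Pow(Add(2, y), -1), Add(-3, Mul(-1, y))))))) = Add(15, Mul(-5, Add(Mul(-112, y), Mul(-672, Pow(Add(2, y), -1), Add(-3, Mul(-1, y)))))) = Add(15, Add(Mul(560, y), Mul(3360, Pow(Add(2, y), -1), Add(-3, Mul(-1, y))))) = Add(15, Mul(560, y), Mul(3360, Pow(Add(2, y), -1), Add(-3, Mul(-1, y)))))
Add(Function('f')(68), Mul(-1, Function('b')(-12, 116))) = Add(Mul(182, Pow(68, 2)), Mul(-1, Mul(5, Pow(Add(2, 116), -1), Add(-2010, Mul(-445, 116), Mul(112, Pow(116, 2)))))) = Add(Mul(182, 4624), Mul(-1, Mul(5, Pow(118, -1), Add(-2010, -51620, Mul(112, 13456))))) = Add(841568, Mul(-1, Mul(5, Rational(1, 118), Add(-2010, -51620, 1507072)))) = Add(841568, Mul(-1, Mul(5, Rational(1, 118), 1453442))) = Add(841568, Mul(-1, Rational(3633605, 59))) = Add(841568, Rational(-3633605, 59)) = Rational(46018907, 59)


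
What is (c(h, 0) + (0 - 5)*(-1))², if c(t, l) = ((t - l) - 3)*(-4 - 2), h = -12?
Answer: 9025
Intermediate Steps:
c(t, l) = 18 - 6*t + 6*l (c(t, l) = (-3 + t - l)*(-6) = 18 - 6*t + 6*l)
(c(h, 0) + (0 - 5)*(-1))² = ((18 - 6*(-12) + 6*0) + (0 - 5)*(-1))² = ((18 + 72 + 0) - 5*(-1))² = (90 + 5)² = 95² = 9025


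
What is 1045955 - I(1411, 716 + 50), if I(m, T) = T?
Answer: 1045189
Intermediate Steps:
1045955 - I(1411, 716 + 50) = 1045955 - (716 + 50) = 1045955 - 1*766 = 1045955 - 766 = 1045189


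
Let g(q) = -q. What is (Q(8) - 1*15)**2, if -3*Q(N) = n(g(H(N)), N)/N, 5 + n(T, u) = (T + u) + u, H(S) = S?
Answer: 14641/64 ≈ 228.77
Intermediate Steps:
n(T, u) = -5 + T + 2*u (n(T, u) = -5 + ((T + u) + u) = -5 + (T + 2*u) = -5 + T + 2*u)
Q(N) = -(-5 + N)/(3*N) (Q(N) = -(-5 - N + 2*N)/(3*N) = -(-5 + N)/(3*N))
(Q(8) - 1*15)**2 = ((1/3)*(5 - 1*8)/8 - 1*15)**2 = ((1/3)*(1/8)*(5 - 8) - 15)**2 = ((1/3)*(1/8)*(-3) - 15)**2 = (-1/8 - 15)**2 = (-121/8)**2 = 14641/64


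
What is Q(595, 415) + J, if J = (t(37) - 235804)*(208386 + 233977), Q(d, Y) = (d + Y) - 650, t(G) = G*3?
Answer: -104261862199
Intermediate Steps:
t(G) = 3*G
Q(d, Y) = -650 + Y + d (Q(d, Y) = (Y + d) - 650 = -650 + Y + d)
J = -104261862559 (J = (3*37 - 235804)*(208386 + 233977) = (111 - 235804)*442363 = -235693*442363 = -104261862559)
Q(595, 415) + J = (-650 + 415 + 595) - 104261862559 = 360 - 104261862559 = -104261862199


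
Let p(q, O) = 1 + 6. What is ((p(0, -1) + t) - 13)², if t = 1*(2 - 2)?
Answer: 36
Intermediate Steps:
t = 0 (t = 1*0 = 0)
p(q, O) = 7
((p(0, -1) + t) - 13)² = ((7 + 0) - 13)² = (7 - 13)² = (-6)² = 36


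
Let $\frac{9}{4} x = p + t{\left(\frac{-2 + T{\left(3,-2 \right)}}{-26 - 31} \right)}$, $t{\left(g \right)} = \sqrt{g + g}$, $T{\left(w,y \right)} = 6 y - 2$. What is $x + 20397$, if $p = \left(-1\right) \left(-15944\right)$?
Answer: $\frac{247349}{9} + \frac{16 \sqrt{114}}{513} \approx 27484.0$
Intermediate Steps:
$T{\left(w,y \right)} = -2 + 6 y$
$t{\left(g \right)} = \sqrt{2} \sqrt{g}$ ($t{\left(g \right)} = \sqrt{2 g} = \sqrt{2} \sqrt{g}$)
$p = 15944$
$x = \frac{63776}{9} + \frac{16 \sqrt{114}}{513}$ ($x = \frac{4 \left(15944 + \sqrt{2} \sqrt{\frac{-2 + \left(-2 + 6 \left(-2\right)\right)}{-26 - 31}}\right)}{9} = \frac{4 \left(15944 + \sqrt{2} \sqrt{\frac{-2 - 14}{-57}}\right)}{9} = \frac{4 \left(15944 + \sqrt{2} \sqrt{\left(-2 - 14\right) \left(- \frac{1}{57}\right)}\right)}{9} = \frac{4 \left(15944 + \sqrt{2} \sqrt{\left(-16\right) \left(- \frac{1}{57}\right)}\right)}{9} = \frac{4 \left(15944 + \sqrt{2} \sqrt{\frac{16}{57}}\right)}{9} = \frac{4 \left(15944 + \sqrt{2} \frac{4 \sqrt{57}}{57}\right)}{9} = \frac{4 \left(15944 + \frac{4 \sqrt{114}}{57}\right)}{9} = \frac{63776}{9} + \frac{16 \sqrt{114}}{513} \approx 7086.6$)
$x + 20397 = \left(\frac{63776}{9} + \frac{16 \sqrt{114}}{513}\right) + 20397 = \frac{247349}{9} + \frac{16 \sqrt{114}}{513}$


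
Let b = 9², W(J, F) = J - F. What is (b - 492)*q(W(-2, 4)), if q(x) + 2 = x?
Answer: 3288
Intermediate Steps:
q(x) = -2 + x
b = 81
(b - 492)*q(W(-2, 4)) = (81 - 492)*(-2 + (-2 - 1*4)) = -411*(-2 + (-2 - 4)) = -411*(-2 - 6) = -411*(-8) = 3288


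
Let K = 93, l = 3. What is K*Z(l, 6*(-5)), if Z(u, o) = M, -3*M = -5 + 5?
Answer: 0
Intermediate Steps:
M = 0 (M = -(-5 + 5)/3 = -1/3*0 = 0)
Z(u, o) = 0
K*Z(l, 6*(-5)) = 93*0 = 0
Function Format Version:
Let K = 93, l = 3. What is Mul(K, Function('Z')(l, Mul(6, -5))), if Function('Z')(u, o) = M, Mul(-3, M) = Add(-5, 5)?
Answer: 0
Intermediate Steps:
M = 0 (M = Mul(Rational(-1, 3), Add(-5, 5)) = Mul(Rational(-1, 3), 0) = 0)
Function('Z')(u, o) = 0
Mul(K, Function('Z')(l, Mul(6, -5))) = Mul(93, 0) = 0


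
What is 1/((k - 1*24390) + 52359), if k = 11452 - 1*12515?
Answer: 1/26906 ≈ 3.7166e-5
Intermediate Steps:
k = -1063 (k = 11452 - 12515 = -1063)
1/((k - 1*24390) + 52359) = 1/((-1063 - 1*24390) + 52359) = 1/((-1063 - 24390) + 52359) = 1/(-25453 + 52359) = 1/26906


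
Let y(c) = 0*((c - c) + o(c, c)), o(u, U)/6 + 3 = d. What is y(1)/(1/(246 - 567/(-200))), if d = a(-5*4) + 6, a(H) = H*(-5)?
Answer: 0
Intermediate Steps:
a(H) = -5*H
d = 106 (d = -(-25)*4 + 6 = -5*(-20) + 6 = 100 + 6 = 106)
o(u, U) = 618 (o(u, U) = -18 + 6*106 = -18 + 636 = 618)
y(c) = 0 (y(c) = 0*((c - c) + 618) = 0*(0 + 618) = 0*618 = 0)
y(1)/(1/(246 - 567/(-200))) = 0/(1/(246 - 567/(-200))) = 0/(1/(246 - 567*(-1/200))) = 0/(1/(246 + 567/200)) = 0/(1/(49767/200)) = 0/(200/49767) = 0*(49767/200) = 0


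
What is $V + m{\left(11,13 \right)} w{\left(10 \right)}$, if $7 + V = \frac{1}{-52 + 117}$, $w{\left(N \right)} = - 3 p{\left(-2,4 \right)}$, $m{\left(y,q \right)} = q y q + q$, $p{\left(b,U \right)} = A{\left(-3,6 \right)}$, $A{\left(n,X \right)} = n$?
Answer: $\frac{1094666}{65} \approx 16841.0$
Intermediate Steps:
$p{\left(b,U \right)} = -3$
$m{\left(y,q \right)} = q + y q^{2}$ ($m{\left(y,q \right)} = y q^{2} + q = q + y q^{2}$)
$w{\left(N \right)} = 9$ ($w{\left(N \right)} = \left(-3\right) \left(-3\right) = 9$)
$V = - \frac{454}{65}$ ($V = -7 + \frac{1}{-52 + 117} = -7 + \frac{1}{65} = - \frac{454}{65} \approx -6.9846$)
$V + m{\left(11,13 \right)} w{\left(10 \right)} = - \frac{454}{65} + 13 \left(1 + 13 \cdot 11\right) 9 = - \frac{454}{65} + 13 \left(1 + 143\right) 9 = - \frac{454}{65} + 13 \cdot 144 \cdot 9 = - \frac{454}{65} + 1872 \cdot 9 = - \frac{454}{65} + 16848 = \frac{1094666}{65}$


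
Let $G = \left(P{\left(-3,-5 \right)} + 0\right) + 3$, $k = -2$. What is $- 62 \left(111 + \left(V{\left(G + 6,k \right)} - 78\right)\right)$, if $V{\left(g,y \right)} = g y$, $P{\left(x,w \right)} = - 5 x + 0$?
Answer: $930$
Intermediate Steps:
$P{\left(x,w \right)} = - 5 x$
$G = 18$ ($G = \left(\left(-5\right) \left(-3\right) + 0\right) + 3 = \left(15 + 0\right) + 3 = 15 + 3 = 18$)
$- 62 \left(111 + \left(V{\left(G + 6,k \right)} - 78\right)\right) = - 62 \left(111 - \left(78 - \left(18 + 6\right) \left(-2\right)\right)\right) = - 62 \left(111 + \left(24 \left(-2\right) - 78\right)\right) = - 62 \left(111 - 126\right) = \left(-62\right) \left(-15\right) = 930$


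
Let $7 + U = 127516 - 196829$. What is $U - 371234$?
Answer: $-440554$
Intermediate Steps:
$U = -69320$ ($U = -7 + \left(127516 - 196829\right) = -7 - 69313 = -69320$)
$U - 371234 = -69320 - 371234 = -440554$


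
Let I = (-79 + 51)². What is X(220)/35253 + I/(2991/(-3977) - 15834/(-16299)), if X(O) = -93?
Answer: 199060854656551/55705650753 ≈ 3573.4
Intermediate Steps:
I = 784 (I = (-28)² = 784)
X(220)/35253 + I/(2991/(-3977) - 15834/(-16299)) = -93/35253 + 784/(2991/(-3977) - 15834/(-16299)) = -93*1/35253 + 784/(2991*(-1/3977) - 15834*(-1/16299)) = -31/11751 + 784/(-2991/3977 + 5278/5433) = -31/11751 + 784/(4740503/21607041) = -31/11751 + 784*(21607041/4740503) = -31/11751 + 16939920144/4740503 = 199060854656551/55705650753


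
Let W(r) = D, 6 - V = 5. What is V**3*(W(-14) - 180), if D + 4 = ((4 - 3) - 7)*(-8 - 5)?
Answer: -106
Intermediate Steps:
V = 1 (V = 6 - 1*5 = 6 - 5 = 1)
D = 74 (D = -4 + ((4 - 3) - 7)*(-8 - 5) = -4 + (1 - 7)*(-13) = -4 - 6*(-13) = -4 + 78 = 74)
W(r) = 74
V**3*(W(-14) - 180) = 1**3*(74 - 180) = 1*(-106) = -106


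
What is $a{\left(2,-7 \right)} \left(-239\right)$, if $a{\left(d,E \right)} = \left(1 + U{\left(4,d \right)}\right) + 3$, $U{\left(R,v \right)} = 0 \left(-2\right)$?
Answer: $-956$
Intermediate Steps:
$U{\left(R,v \right)} = 0$
$a{\left(d,E \right)} = 4$ ($a{\left(d,E \right)} = \left(1 + 0\right) + 3 = 1 + 3 = 4$)
$a{\left(2,-7 \right)} \left(-239\right) = 4 \left(-239\right) = -956$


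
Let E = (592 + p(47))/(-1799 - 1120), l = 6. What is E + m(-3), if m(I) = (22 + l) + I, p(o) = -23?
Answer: 72406/2919 ≈ 24.805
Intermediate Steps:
E = -569/2919 (E = (592 - 23)/(-1799 - 1120) = 569/(-2919) = 569*(-1/2919) = -569/2919 ≈ -0.19493)
m(I) = 28 + I (m(I) = (22 + 6) + I = 28 + I)
E + m(-3) = -569/2919 + (28 - 3) = -569/2919 + 25 = 72406/2919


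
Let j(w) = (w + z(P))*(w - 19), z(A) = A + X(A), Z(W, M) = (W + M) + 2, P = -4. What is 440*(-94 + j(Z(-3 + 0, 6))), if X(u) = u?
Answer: -22880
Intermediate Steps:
Z(W, M) = 2 + M + W (Z(W, M) = (M + W) + 2 = 2 + M + W)
z(A) = 2*A (z(A) = A + A = 2*A)
j(w) = (-19 + w)*(-8 + w) (j(w) = (w + 2*(-4))*(w - 19) = (w - 8)*(-19 + w) = (-8 + w)*(-19 + w) = (-19 + w)*(-8 + w))
440*(-94 + j(Z(-3 + 0, 6))) = 440*(-94 + (152 + (2 + 6 + (-3 + 0))² - 27*(2 + 6 + (-3 + 0)))) = 440*(-94 + (152 + (2 + 6 - 3)² - 27*(2 + 6 - 3))) = 440*(-94 + (152 + 5² - 27*5)) = 440*(-94 + (152 + 25 - 135)) = 440*(-94 + 42) = 440*(-52) = -22880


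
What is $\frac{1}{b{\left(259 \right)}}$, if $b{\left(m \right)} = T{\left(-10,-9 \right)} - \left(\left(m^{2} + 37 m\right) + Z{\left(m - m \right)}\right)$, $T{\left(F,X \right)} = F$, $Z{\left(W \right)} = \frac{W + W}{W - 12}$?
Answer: $- \frac{1}{76674} \approx -1.3042 \cdot 10^{-5}$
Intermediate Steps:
$Z{\left(W \right)} = \frac{2 W}{-12 + W}$
$b{\left(m \right)} = -10 - m^{2} - 37 m$ ($b{\left(m \right)} = -10 - \left(\left(m^{2} + 37 m\right) + \frac{2 \left(m - m\right)}{-12 + \left(m - m\right)}\right) = -10 - \left(\left(m^{2} + 37 m\right) + 2 \cdot 0 \frac{1}{-12 + 0}\right) = -10 - \left(\left(m^{2} + 37 m\right) + 2 \cdot 0 \frac{1}{-12}\right) = -10 - \left(\left(m^{2} + 37 m\right) + 2 \cdot 0 \left(- \frac{1}{12}\right)\right) = -10 - \left(\left(m^{2} + 37 m\right) + 0\right) = -10 - \left(m^{2} + 37 m\right) = -10 - m^{2} - 37 m$)
$\frac{1}{b{\left(259 \right)}} = \frac{1}{-10 - 259^{2} - 9583} = \frac{1}{-10 - 67081 - 9583} = \frac{1}{-76674} = - \frac{1}{76674}$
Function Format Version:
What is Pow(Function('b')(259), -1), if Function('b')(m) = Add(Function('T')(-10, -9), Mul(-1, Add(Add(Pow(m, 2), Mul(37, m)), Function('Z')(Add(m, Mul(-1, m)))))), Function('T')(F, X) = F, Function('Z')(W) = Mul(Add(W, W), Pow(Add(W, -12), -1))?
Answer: Rational(-1, 76674) ≈ -1.3042e-5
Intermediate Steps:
Function('Z')(W) = Mul(2, W, Pow(Add(-12, W), -1)) (Function('Z')(W) = Mul(Mul(2, W), Pow(Add(-12, W), -1)) = Mul(2, W, Pow(Add(-12, W), -1)))
Function('b')(m) = Add(-10, Mul(-1, Pow(m, 2)), Mul(-37, m)) (Function('b')(m) = Add(-10, Mul(-1, Add(Add(Pow(m, 2), Mul(37, m)), Mul(2, Add(m, Mul(-1, m)), Pow(Add(-12, Add(m, Mul(-1, m))), -1))))) = Add(-10, Mul(-1, Add(Add(Pow(m, 2), Mul(37, m)), Mul(2, 0, Pow(Add(-12, 0), -1))))) = Add(-10, Mul(-1, Add(Add(Pow(m, 2), Mul(37, m)), Mul(2, 0, Pow(-12, -1))))) = Add(-10, Mul(-1, Add(Add(Pow(m, 2), Mul(37, m)), Mul(2, 0, Rational(-1, 12))))) = Add(-10, Mul(-1, Add(Add(Pow(m, 2), Mul(37, m)), 0))) = Add(-10, Mul(-1, Add(Pow(m, 2), Mul(37, m)))) = Add(-10, Add(Mul(-1, Pow(m, 2)), Mul(-37, m))) = Add(-10, Mul(-1, Pow(m, 2)), Mul(-37, m)))
Pow(Function('b')(259), -1) = Pow(Add(-10, Mul(-1, Pow(259, 2)), Mul(-37, 259)), -1) = Pow(Add(-10, Mul(-1, 67081), -9583), -1) = Pow(Add(-10, -67081, -9583), -1) = Pow(-76674, -1) = Rational(-1, 76674)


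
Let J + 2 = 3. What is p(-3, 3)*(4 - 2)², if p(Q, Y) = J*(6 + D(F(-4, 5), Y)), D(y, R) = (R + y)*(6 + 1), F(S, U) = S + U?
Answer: 136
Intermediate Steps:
D(y, R) = 7*R + 7*y (D(y, R) = (R + y)*7 = 7*R + 7*y)
J = 1 (J = -2 + 3 = 1)
p(Q, Y) = 13 + 7*Y (p(Q, Y) = 1*(6 + (7*Y + 7*(-4 + 5))) = 1*(6 + (7*Y + 7*1)) = 1*(6 + (7*Y + 7)) = 1*(6 + (7 + 7*Y)) = 1*(13 + 7*Y) = 13 + 7*Y)
p(-3, 3)*(4 - 2)² = (13 + 7*3)*(4 - 2)² = (13 + 21)*2² = 34*4 = 136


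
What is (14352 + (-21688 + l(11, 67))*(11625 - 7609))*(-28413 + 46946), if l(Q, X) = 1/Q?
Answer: -17753264797600/11 ≈ -1.6139e+12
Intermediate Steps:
(14352 + (-21688 + l(11, 67))*(11625 - 7609))*(-28413 + 46946) = (14352 + (-21688 + 1/11)*(11625 - 7609))*(-28413 + 46946) = (14352 + (-21688 + 1/11)*4016)*18533 = (14352 - 238567/11*4016)*18533 = (14352 - 958085072/11)*18533 = -957927200/11*18533 = -17753264797600/11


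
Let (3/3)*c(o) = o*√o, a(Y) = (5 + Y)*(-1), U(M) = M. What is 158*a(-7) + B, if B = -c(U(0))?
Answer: 316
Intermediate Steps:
a(Y) = -5 - Y
c(o) = o^(3/2) (c(o) = o*√o = o^(3/2))
B = 0 (B = -0^(3/2) = -1*0 = 0)
158*a(-7) + B = 158*(-5 - 1*(-7)) + 0 = 158*(-5 + 7) + 0 = 158*2 + 0 = 316 + 0 = 316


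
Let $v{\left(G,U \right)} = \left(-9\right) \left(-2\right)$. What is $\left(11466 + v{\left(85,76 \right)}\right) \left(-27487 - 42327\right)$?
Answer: $-801743976$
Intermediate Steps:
$v{\left(G,U \right)} = 18$
$\left(11466 + v{\left(85,76 \right)}\right) \left(-27487 - 42327\right) = \left(11466 + 18\right) \left(-27487 - 42327\right) = 11484 \left(-69814\right) = -801743976$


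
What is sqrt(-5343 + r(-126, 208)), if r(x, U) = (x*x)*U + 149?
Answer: 7*sqrt(67286) ≈ 1815.8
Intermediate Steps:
r(x, U) = 149 + U*x**2 (r(x, U) = x**2*U + 149 = U*x**2 + 149 = 149 + U*x**2)
sqrt(-5343 + r(-126, 208)) = sqrt(-5343 + (149 + 208*(-126)**2)) = sqrt(-5343 + (149 + 208*15876)) = sqrt(-5343 + (149 + 3302208)) = sqrt(-5343 + 3302357) = sqrt(3297014) = 7*sqrt(67286)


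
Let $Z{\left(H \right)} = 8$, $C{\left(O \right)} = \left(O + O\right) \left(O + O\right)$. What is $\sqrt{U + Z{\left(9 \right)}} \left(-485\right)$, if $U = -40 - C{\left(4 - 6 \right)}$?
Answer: $- 1940 i \sqrt{3} \approx - 3360.2 i$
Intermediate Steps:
$C{\left(O \right)} = 4 O^{2}$ ($C{\left(O \right)} = 2 O 2 O = 4 O^{2}$)
$U = -56$ ($U = -40 - 4 \left(4 - 6\right)^{2} = -40 - 4 \left(-2\right)^{2} = -40 - 4 \cdot 4 = -40 - 16 = -56$)
$\sqrt{U + Z{\left(9 \right)}} \left(-485\right) = \sqrt{-56 + 8} \left(-485\right) = \sqrt{-48} \left(-485\right) = 4 i \sqrt{3} \left(-485\right) = - 1940 i \sqrt{3}$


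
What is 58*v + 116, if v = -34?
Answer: -1856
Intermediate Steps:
58*v + 116 = 58*(-34) + 116 = -1972 + 116 = -1856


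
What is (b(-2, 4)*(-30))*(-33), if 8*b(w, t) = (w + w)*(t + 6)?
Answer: -4950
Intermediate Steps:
b(w, t) = w*(6 + t)/4 (b(w, t) = ((w + w)*(t + 6))/8 = ((2*w)*(6 + t))/8 = (2*w*(6 + t))/8 = w*(6 + t)/4)
(b(-2, 4)*(-30))*(-33) = (((¼)*(-2)*(6 + 4))*(-30))*(-33) = (((¼)*(-2)*10)*(-30))*(-33) = -5*(-30)*(-33) = 150*(-33) = -4950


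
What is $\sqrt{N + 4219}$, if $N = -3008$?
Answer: $\sqrt{1211} \approx 34.799$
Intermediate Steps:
$\sqrt{N + 4219} = \sqrt{-3008 + 4219} = \sqrt{1211}$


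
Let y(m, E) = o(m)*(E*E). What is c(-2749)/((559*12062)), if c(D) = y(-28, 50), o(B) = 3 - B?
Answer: 38750/3371329 ≈ 0.011494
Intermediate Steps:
y(m, E) = E²*(3 - m) (y(m, E) = (3 - m)*(E*E) = (3 - m)*E² = E²*(3 - m))
c(D) = 77500 (c(D) = 50²*(3 - 1*(-28)) = 2500*(3 + 28) = 2500*31 = 77500)
c(-2749)/((559*12062)) = 77500/((559*12062)) = 77500/6742658 = 77500*(1/6742658) = 38750/3371329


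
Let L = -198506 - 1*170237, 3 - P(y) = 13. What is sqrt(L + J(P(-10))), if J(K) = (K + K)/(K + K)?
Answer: I*sqrt(368742) ≈ 607.24*I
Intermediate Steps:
P(y) = -10 (P(y) = 3 - 1*13 = 3 - 13 = -10)
L = -368743 (L = -198506 - 170237 = -368743)
J(K) = 1 (J(K) = (2*K)/((2*K)) = (2*K)*(1/(2*K)) = 1)
sqrt(L + J(P(-10))) = sqrt(-368743 + 1) = sqrt(-368742) = I*sqrt(368742)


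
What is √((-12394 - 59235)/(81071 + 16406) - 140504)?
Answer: I*√1335043046066649/97477 ≈ 374.84*I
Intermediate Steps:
√((-12394 - 59235)/(81071 + 16406) - 140504) = √(-71629/97477 - 140504) = √(-13695980037/97477) = I*√1335043046066649/97477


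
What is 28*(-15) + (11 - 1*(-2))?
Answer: -407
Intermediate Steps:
28*(-15) + (11 - 1*(-2)) = -420 + (11 + 2) = -420 + 13 = -407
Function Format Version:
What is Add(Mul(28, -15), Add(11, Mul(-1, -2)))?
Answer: -407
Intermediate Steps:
Add(Mul(28, -15), Add(11, Mul(-1, -2))) = Add(-420, Add(11, 2)) = Add(-420, 13) = -407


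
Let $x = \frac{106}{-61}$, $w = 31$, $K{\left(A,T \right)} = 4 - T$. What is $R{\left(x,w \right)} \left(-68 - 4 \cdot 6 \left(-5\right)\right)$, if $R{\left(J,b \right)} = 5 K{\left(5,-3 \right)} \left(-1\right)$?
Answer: $-1820$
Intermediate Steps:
$x = - \frac{106}{61}$ ($x = 106 \left(- \frac{1}{61}\right) = - \frac{106}{61} \approx -1.7377$)
$R{\left(J,b \right)} = -35$ ($R{\left(J,b \right)} = 5 \left(4 - -3\right) \left(-1\right) = 5 \left(4 + 3\right) \left(-1\right) = 5 \cdot 7 \left(-1\right) = 35 \left(-1\right) = -35$)
$R{\left(x,w \right)} \left(-68 - 4 \cdot 6 \left(-5\right)\right) = - 35 \left(-68 - 4 \cdot 6 \left(-5\right)\right) = - 35 \left(-68 - 24 \left(-5\right)\right) = - 35 \left(-68 - -120\right) = - 35 \left(-68 + 120\right) = \left(-35\right) 52 = -1820$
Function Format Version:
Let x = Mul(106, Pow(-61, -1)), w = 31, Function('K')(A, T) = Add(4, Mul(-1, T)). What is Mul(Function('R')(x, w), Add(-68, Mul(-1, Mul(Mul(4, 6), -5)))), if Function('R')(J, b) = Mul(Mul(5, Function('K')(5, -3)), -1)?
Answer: -1820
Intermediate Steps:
x = Rational(-106, 61) (x = Mul(106, Rational(-1, 61)) = Rational(-106, 61) ≈ -1.7377)
Function('R')(J, b) = -35 (Function('R')(J, b) = Mul(Mul(5, Add(4, Mul(-1, -3))), -1) = Mul(Mul(5, Add(4, 3)), -1) = Mul(Mul(5, 7), -1) = Mul(35, -1) = -35)
Mul(Function('R')(x, w), Add(-68, Mul(-1, Mul(Mul(4, 6), -5)))) = Mul(-35, Add(-68, Mul(-1, Mul(Mul(4, 6), -5)))) = Mul(-35, Add(-68, Mul(-1, Mul(24, -5)))) = Mul(-35, Add(-68, Mul(-1, -120))) = Mul(-35, Add(-68, 120)) = Mul(-35, 52) = -1820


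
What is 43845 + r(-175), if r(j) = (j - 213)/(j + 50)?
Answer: 5481013/125 ≈ 43848.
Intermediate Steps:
r(j) = (-213 + j)/(50 + j)
43845 + r(-175) = 43845 + (-213 - 175)/(50 - 175) = 43845 - 388/(-125) = 43845 - 1/125*(-388) = 43845 + 388/125 = 5481013/125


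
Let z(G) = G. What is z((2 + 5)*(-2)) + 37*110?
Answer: 4056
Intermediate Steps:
z((2 + 5)*(-2)) + 37*110 = (2 + 5)*(-2) + 37*110 = 7*(-2) + 4070 = -14 + 4070 = 4056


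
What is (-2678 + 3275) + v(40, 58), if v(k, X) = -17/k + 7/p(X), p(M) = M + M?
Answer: 692097/1160 ≈ 596.64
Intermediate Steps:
p(M) = 2*M
v(k, X) = -17/k + 7/(2*X) (v(k, X) = -17/k + 7/((2*X)) = -17/k + 7*(1/(2*X)) = -17/k + 7/(2*X))
(-2678 + 3275) + v(40, 58) = (-2678 + 3275) + (-17/40 + (7/2)/58) = 597 + (-17*1/40 + (7/2)*(1/58)) = 597 + (-17/40 + 7/116) = 597 - 423/1160 = 692097/1160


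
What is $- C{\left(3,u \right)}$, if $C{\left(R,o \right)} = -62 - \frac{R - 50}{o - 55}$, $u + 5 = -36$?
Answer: $\frac{5999}{96} \approx 62.49$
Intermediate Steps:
$u = -41$ ($u = -5 - 36 = -41$)
$C{\left(R,o \right)} = -62 - \frac{-50 + R}{-55 + o}$
$- C{\left(3,u \right)} = - \frac{3460 - 3 - -2542}{-55 - 41} = - \frac{3460 - 3 + 2542}{-96} = - \frac{\left(-1\right) 5999}{96} = \left(-1\right) \left(- \frac{5999}{96}\right) = \frac{5999}{96}$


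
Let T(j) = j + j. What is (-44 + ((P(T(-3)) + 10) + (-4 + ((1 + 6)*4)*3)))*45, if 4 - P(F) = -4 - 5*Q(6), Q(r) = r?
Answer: 3780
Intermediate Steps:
T(j) = 2*j
P(F) = 38 (P(F) = 4 - (-4 - 5*6) = 4 - (-4 - 30) = 4 - 1*(-34) = 4 + 34 = 38)
(-44 + ((P(T(-3)) + 10) + (-4 + ((1 + 6)*4)*3)))*45 = (-44 + ((38 + 10) + (-4 + ((1 + 6)*4)*3)))*45 = (-44 + (48 + (-4 + (7*4)*3)))*45 = (-44 + (48 + (-4 + 28*3)))*45 = (-44 + (48 + (-4 + 84)))*45 = (-44 + (48 + 80))*45 = (-44 + 128)*45 = 84*45 = 3780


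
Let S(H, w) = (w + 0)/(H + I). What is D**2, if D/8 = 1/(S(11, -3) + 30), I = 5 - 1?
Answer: 1600/22201 ≈ 0.072069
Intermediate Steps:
I = 4
S(H, w) = w/(4 + H) (S(H, w) = (w + 0)/(H + 4) = w/(4 + H))
D = 40/149 (D = 8/(-3/(4 + 11) + 30) = 8/(-3/15 + 30) = 8/(-3*1/15 + 30) = 8/(-1/5 + 30) = 8/(149/5) = 8*(5/149) = 40/149 ≈ 0.26846)
D**2 = (40/149)**2 = 1600/22201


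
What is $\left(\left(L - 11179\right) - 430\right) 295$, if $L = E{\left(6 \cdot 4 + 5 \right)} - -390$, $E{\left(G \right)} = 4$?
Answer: $-3308425$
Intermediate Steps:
$L = 394$ ($L = 4 - -390 = 4 + 390 = 394$)
$\left(\left(L - 11179\right) - 430\right) 295 = \left(\left(394 - 11179\right) - 430\right) 295 = \left(-10785 - 430\right) 295 = \left(-11215\right) 295 = -3308425$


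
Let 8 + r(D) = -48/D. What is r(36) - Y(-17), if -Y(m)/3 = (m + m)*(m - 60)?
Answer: 23534/3 ≈ 7844.7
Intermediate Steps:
r(D) = -8 - 48/D
Y(m) = -6*m*(-60 + m) (Y(m) = -3*(m + m)*(m - 60) = -3*2*m*(-60 + m) = -6*m*(-60 + m))
r(36) - Y(-17) = (-8 - 48/36) - 6*(-17)*(60 - 1*(-17)) = (-8 - 48*1/36) - 6*(-17)*(60 + 17) = (-8 - 4/3) - 6*(-17)*77 = -28/3 - 1*(-7854) = -28/3 + 7854 = 23534/3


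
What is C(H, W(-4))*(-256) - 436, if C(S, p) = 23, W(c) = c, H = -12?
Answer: -6324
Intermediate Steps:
C(H, W(-4))*(-256) - 436 = 23*(-256) - 436 = -5888 - 436 = -6324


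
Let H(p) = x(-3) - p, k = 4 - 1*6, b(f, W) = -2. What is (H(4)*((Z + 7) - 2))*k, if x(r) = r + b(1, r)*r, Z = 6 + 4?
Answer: 30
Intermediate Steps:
Z = 10
x(r) = -r (x(r) = r - 2*r = -r)
k = -2 (k = 4 - 6 = -2)
H(p) = 3 - p (H(p) = -1*(-3) - p = 3 - p)
(H(4)*((Z + 7) - 2))*k = ((3 - 1*4)*((10 + 7) - 2))*(-2) = ((3 - 4)*(17 - 2))*(-2) = -1*15*(-2) = -15*(-2) = 30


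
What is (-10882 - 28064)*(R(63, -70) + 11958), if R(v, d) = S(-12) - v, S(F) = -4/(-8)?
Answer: -463282143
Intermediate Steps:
S(F) = ½ (S(F) = -4*(-⅛) = ½)
R(v, d) = ½ - v
(-10882 - 28064)*(R(63, -70) + 11958) = (-10882 - 28064)*((½ - 1*63) + 11958) = -38946*((½ - 63) + 11958) = -38946*(-125/2 + 11958) = -38946*23791/2 = -463282143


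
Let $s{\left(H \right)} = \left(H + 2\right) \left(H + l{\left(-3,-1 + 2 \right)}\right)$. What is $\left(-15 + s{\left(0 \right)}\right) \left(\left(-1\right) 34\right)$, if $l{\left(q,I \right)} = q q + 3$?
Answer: $-306$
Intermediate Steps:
$l{\left(q,I \right)} = 3 + q^{2}$ ($l{\left(q,I \right)} = q^{2} + 3 = 3 + q^{2}$)
$s{\left(H \right)} = \left(2 + H\right) \left(12 + H\right)$ ($s{\left(H \right)} = \left(H + 2\right) \left(H + \left(3 + \left(-3\right)^{2}\right)\right) = \left(2 + H\right) \left(H + \left(3 + 9\right)\right) = \left(2 + H\right) \left(H + 12\right) = \left(2 + H\right) \left(12 + H\right)$)
$\left(-15 + s{\left(0 \right)}\right) \left(\left(-1\right) 34\right) = \left(-15 + \left(24 + 0^{2} + 14 \cdot 0\right)\right) \left(\left(-1\right) 34\right) = \left(-15 + \left(24 + 0 + 0\right)\right) \left(-34\right) = \left(-15 + 24\right) \left(-34\right) = 9 \left(-34\right) = -306$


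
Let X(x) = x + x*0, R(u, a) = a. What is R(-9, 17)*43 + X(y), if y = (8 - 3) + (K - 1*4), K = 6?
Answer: 738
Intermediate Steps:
y = 7 (y = (8 - 3) + (6 - 1*4) = 5 + (6 - 4) = 5 + 2 = 7)
X(x) = x (X(x) = x + 0 = x)
R(-9, 17)*43 + X(y) = 17*43 + 7 = 731 + 7 = 738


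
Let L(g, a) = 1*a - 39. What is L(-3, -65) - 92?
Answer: -196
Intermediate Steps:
L(g, a) = -39 + a (L(g, a) = a - 39 = -39 + a)
L(-3, -65) - 92 = (-39 - 65) - 92 = -104 - 92 = -196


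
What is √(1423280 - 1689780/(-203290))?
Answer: √588199857204242/20329 ≈ 1193.0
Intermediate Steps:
√(1423280 - 1689780/(-203290)) = √(1423280 - 1689780*(-1/203290)) = √(1423280 + 168978/20329) = √(28934028098/20329) = √588199857204242/20329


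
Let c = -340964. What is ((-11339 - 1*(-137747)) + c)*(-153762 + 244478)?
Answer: -19463662096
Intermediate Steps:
((-11339 - 1*(-137747)) + c)*(-153762 + 244478) = ((-11339 - 1*(-137747)) - 340964)*(-153762 + 244478) = ((-11339 + 137747) - 340964)*90716 = (126408 - 340964)*90716 = -214556*90716 = -19463662096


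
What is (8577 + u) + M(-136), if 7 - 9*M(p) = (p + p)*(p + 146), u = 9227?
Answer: 18107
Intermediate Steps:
M(p) = 7/9 - 2*p*(146 + p)/9 (M(p) = 7/9 - (p + p)*(p + 146)/9 = 7/9 - 2*p*(146 + p)/9)
(8577 + u) + M(-136) = (8577 + 9227) + (7/9 - 292/9*(-136) - 2/9*(-136)**2) = 17804 + (7/9 + 39712/9 - 2/9*18496) = 17804 + (7/9 + 39712/9 - 36992/9) = 17804 + 303 = 18107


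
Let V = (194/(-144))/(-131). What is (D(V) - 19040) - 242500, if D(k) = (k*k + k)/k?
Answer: -2466835751/9432 ≈ -2.6154e+5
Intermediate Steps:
V = 97/9432 (V = (194*(-1/144))*(-1/131) = -97/72*(-1/131) = 97/9432 ≈ 0.010284)
D(k) = (k + k**2)/k (D(k) = (k**2 + k)/k = (k + k**2)/k)
(D(V) - 19040) - 242500 = ((1 + 97/9432) - 19040) - 242500 = (9529/9432 - 19040) - 242500 = -179575751/9432 - 242500 = -2466835751/9432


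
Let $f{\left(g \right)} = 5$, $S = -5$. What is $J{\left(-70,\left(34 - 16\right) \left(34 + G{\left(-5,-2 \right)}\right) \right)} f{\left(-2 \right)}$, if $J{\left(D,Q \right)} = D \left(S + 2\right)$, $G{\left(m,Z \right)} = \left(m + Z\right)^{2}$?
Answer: $1050$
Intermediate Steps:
$G{\left(m,Z \right)} = \left(Z + m\right)^{2}$
$J{\left(D,Q \right)} = - 3 D$ ($J{\left(D,Q \right)} = D \left(-5 + 2\right) = D \left(-3\right) = - 3 D$)
$J{\left(-70,\left(34 - 16\right) \left(34 + G{\left(-5,-2 \right)}\right) \right)} f{\left(-2 \right)} = \left(-3\right) \left(-70\right) 5 = 210 \cdot 5 = 1050$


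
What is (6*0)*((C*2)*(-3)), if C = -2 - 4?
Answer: 0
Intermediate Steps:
C = -6
(6*0)*((C*2)*(-3)) = (6*0)*(-6*2*(-3)) = 0*(-12*(-3)) = 0*36 = 0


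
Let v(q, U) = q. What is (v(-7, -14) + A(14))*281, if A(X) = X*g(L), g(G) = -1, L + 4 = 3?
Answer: -5901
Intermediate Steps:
L = -1 (L = -4 + 3 = -1)
A(X) = -X (A(X) = X*(-1) = -X)
(v(-7, -14) + A(14))*281 = (-7 - 1*14)*281 = (-7 - 14)*281 = -21*281 = -5901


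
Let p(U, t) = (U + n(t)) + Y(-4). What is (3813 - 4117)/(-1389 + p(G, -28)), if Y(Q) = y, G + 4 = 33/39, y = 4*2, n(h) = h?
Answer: 1976/9179 ≈ 0.21527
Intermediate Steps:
y = 8
G = -41/13 (G = -4 + 33/39 = -4 + 33*(1/39) = -4 + 11/13 = -41/13 ≈ -3.1538)
Y(Q) = 8
p(U, t) = 8 + U + t (p(U, t) = (U + t) + 8 = 8 + U + t)
(3813 - 4117)/(-1389 + p(G, -28)) = (3813 - 4117)/(-1389 + (8 - 41/13 - 28)) = -304/(-1389 - 301/13) = -304/(-18358/13) = -304*(-13/18358) = 1976/9179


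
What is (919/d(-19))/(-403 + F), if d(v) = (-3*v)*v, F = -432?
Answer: 919/904305 ≈ 0.0010162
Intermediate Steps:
d(v) = -3*v²
(919/d(-19))/(-403 + F) = (919/((-3*(-19)²)))/(-403 - 432) = (919/((-3*361)))/(-835) = (919/(-1083))*(-1/835) = (919*(-1/1083))*(-1/835) = -919/1083*(-1/835) = 919/904305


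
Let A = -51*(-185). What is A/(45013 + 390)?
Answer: 9435/45403 ≈ 0.20781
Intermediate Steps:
A = 9435
A/(45013 + 390) = 9435/(45013 + 390) = 9435/45403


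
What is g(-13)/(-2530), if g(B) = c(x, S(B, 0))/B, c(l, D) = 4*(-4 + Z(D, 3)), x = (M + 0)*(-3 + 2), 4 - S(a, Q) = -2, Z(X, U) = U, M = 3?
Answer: -2/16445 ≈ -0.00012162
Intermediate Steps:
S(a, Q) = 6 (S(a, Q) = 4 - 1*(-2) = 4 + 2 = 6)
x = -3 (x = (3 + 0)*(-3 + 2) = 3*(-1) = -3)
c(l, D) = -4 (c(l, D) = 4*(-4 + 3) = 4*(-1) = -4)
g(B) = -4/B
g(-13)/(-2530) = -4/(-13)/(-2530) = -4*(-1/13)*(-1/2530) = (4/13)*(-1/2530) = -2/16445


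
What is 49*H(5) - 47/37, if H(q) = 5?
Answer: 9018/37 ≈ 243.73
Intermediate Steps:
49*H(5) - 47/37 = 49*5 - 47/37 = 245 - 47*1/37 = 245 - 47/37 = 9018/37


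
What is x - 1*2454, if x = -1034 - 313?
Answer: -3801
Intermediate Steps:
x = -1347
x - 1*2454 = -1347 - 1*2454 = -1347 - 2454 = -3801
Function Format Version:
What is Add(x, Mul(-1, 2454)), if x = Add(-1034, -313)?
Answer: -3801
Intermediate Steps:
x = -1347
Add(x, Mul(-1, 2454)) = Add(-1347, Mul(-1, 2454)) = Add(-1347, -2454) = -3801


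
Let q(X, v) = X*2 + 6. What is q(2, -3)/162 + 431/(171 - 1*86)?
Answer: 35336/6885 ≈ 5.1323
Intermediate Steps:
q(X, v) = 6 + 2*X (q(X, v) = 2*X + 6 = 6 + 2*X)
q(2, -3)/162 + 431/(171 - 1*86) = (6 + 2*2)/162 + 431/(171 - 1*86) = (6 + 4)*(1/162) + 431/(171 - 86) = 10*(1/162) + 431/85 = 5/81 + 431*(1/85) = 5/81 + 431/85 = 35336/6885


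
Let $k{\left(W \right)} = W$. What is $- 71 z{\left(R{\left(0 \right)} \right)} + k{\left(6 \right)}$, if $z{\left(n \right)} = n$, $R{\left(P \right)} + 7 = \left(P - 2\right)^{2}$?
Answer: $219$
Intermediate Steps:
$R{\left(P \right)} = -7 + \left(-2 + P\right)^{2}$ ($R{\left(P \right)} = -7 + \left(P - 2\right)^{2} = -7 + \left(-2 + P\right)^{2}$)
$- 71 z{\left(R{\left(0 \right)} \right)} + k{\left(6 \right)} = - 71 \left(-7 + \left(-2 + 0\right)^{2}\right) + 6 = - 71 \left(-7 + \left(-2\right)^{2}\right) + 6 = - 71 \left(-7 + 4\right) + 6 = \left(-71\right) \left(-3\right) + 6 = 213 + 6 = 219$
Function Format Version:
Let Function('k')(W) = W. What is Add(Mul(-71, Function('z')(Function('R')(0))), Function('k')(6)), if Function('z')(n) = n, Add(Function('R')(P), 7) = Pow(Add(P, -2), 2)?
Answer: 219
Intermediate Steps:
Function('R')(P) = Add(-7, Pow(Add(-2, P), 2)) (Function('R')(P) = Add(-7, Pow(Add(P, -2), 2)) = Add(-7, Pow(Add(-2, P), 2)))
Add(Mul(-71, Function('z')(Function('R')(0))), Function('k')(6)) = Add(Mul(-71, Add(-7, Pow(Add(-2, 0), 2))), 6) = Add(Mul(-71, Add(-7, Pow(-2, 2))), 6) = Add(Mul(-71, Add(-7, 4)), 6) = Add(Mul(-71, -3), 6) = Add(213, 6) = 219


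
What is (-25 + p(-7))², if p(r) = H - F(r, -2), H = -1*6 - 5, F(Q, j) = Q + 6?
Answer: 1225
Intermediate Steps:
F(Q, j) = 6 + Q
H = -11 (H = -6 - 5 = -11)
p(r) = -17 - r (p(r) = -11 - (6 + r) = -11 + (-6 - r) = -17 - r)
(-25 + p(-7))² = (-25 + (-17 - 1*(-7)))² = (-25 + (-17 + 7))² = (-25 - 10)² = (-35)² = 1225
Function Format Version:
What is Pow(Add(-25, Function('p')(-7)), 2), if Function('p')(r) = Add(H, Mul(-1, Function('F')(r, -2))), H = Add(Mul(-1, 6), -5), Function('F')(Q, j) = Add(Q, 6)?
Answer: 1225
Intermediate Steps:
Function('F')(Q, j) = Add(6, Q)
H = -11 (H = Add(-6, -5) = -11)
Function('p')(r) = Add(-17, Mul(-1, r)) (Function('p')(r) = Add(-11, Mul(-1, Add(6, r))) = Add(-11, Add(-6, Mul(-1, r))) = Add(-17, Mul(-1, r)))
Pow(Add(-25, Function('p')(-7)), 2) = Pow(Add(-25, Add(-17, Mul(-1, -7))), 2) = Pow(Add(-25, Add(-17, 7)), 2) = Pow(Add(-25, -10), 2) = Pow(-35, 2) = 1225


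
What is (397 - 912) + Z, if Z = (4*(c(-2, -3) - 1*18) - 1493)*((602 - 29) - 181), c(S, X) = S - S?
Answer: -613995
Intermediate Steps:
c(S, X) = 0
Z = -613480 (Z = (4*(0 - 1*18) - 1493)*((602 - 29) - 181) = (4*(0 - 18) - 1493)*(573 - 181) = (4*(-18) - 1493)*392 = (-72 - 1493)*392 = -1565*392 = -613480)
(397 - 912) + Z = (397 - 912) - 613480 = -515 - 613480 = -613995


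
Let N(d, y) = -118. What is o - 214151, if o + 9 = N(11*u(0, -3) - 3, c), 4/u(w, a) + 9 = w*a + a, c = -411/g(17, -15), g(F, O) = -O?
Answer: -214278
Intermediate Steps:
c = -137/5 (c = -411/((-1*(-15))) = -411/15 = -411*1/15 = -137/5 ≈ -27.400)
u(w, a) = 4/(-9 + a + a*w) (u(w, a) = 4/(-9 + (w*a + a)) = 4/(-9 + (a*w + a)) = 4/(-9 + (a + a*w)) = 4/(-9 + a + a*w))
o = -127 (o = -9 - 118 = -127)
o - 214151 = -127 - 214151 = -214278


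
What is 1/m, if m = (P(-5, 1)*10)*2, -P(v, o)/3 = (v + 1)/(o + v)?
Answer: -1/60 ≈ -0.016667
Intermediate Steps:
P(v, o) = -3*(1 + v)/(o + v) (P(v, o) = -3*(v + 1)/(o + v) = -3*(1 + v)/(o + v))
m = -60 (m = ((3*(-1 - 1*(-5))/(1 - 5))*10)*2 = ((3*(-1 + 5)/(-4))*10)*2 = ((3*(-¼)*4)*10)*2 = -3*10*2 = -30*2 = -60)
1/m = 1/(-60) = -1/60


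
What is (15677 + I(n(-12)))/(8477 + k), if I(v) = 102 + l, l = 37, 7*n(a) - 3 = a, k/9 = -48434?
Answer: -15816/427429 ≈ -0.037003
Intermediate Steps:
k = -435906 (k = 9*(-48434) = -435906)
n(a) = 3/7 + a/7
I(v) = 139 (I(v) = 102 + 37 = 139)
(15677 + I(n(-12)))/(8477 + k) = (15677 + 139)/(8477 - 435906) = 15816/(-427429) = 15816*(-1/427429) = -15816/427429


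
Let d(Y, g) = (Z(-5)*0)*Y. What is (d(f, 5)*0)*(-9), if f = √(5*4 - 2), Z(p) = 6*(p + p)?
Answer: 0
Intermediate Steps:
Z(p) = 12*p (Z(p) = 6*(2*p) = 12*p)
f = 3*√2 (f = √(20 - 2) = √18 = 3*√2 ≈ 4.2426)
d(Y, g) = 0 (d(Y, g) = ((12*(-5))*0)*Y = (-60*0)*Y = 0*Y = 0)
(d(f, 5)*0)*(-9) = (0*0)*(-9) = 0*(-9) = 0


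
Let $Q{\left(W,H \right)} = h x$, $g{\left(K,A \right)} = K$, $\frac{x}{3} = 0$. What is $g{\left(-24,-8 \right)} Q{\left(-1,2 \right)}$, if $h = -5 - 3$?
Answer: $0$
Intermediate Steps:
$x = 0$ ($x = 3 \cdot 0 = 0$)
$h = -8$
$Q{\left(W,H \right)} = 0$ ($Q{\left(W,H \right)} = \left(-8\right) 0 = 0$)
$g{\left(-24,-8 \right)} Q{\left(-1,2 \right)} = \left(-24\right) 0 = 0$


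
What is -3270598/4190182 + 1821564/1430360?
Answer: 369319016171/749183590690 ≈ 0.49296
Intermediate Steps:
-3270598/4190182 + 1821564/1430360 = -3270598*1/4190182 + 1821564*(1/1430360) = -1635299/2095091 + 455391/357590 = 369319016171/749183590690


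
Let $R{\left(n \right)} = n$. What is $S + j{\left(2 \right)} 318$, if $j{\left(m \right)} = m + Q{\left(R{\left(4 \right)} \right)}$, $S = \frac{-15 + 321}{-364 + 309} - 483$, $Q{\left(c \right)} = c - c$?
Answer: $\frac{8109}{55} \approx 147.44$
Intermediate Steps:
$Q{\left(c \right)} = 0$
$S = - \frac{26871}{55}$ ($S = \frac{306}{-55} - 483 = 306 \left(- \frac{1}{55}\right) - 483 = - \frac{306}{55} - 483 = - \frac{26871}{55} \approx -488.56$)
$j{\left(m \right)} = m$ ($j{\left(m \right)} = m + 0 = m$)
$S + j{\left(2 \right)} 318 = - \frac{26871}{55} + 2 \cdot 318 = - \frac{26871}{55} + 636 = \frac{8109}{55}$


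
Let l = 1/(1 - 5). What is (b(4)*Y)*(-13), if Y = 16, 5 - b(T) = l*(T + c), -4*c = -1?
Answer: -1261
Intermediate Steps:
c = ¼ (c = -¼*(-1) = ¼ ≈ 0.25000)
l = -¼ (l = 1/(-4) = -¼ ≈ -0.25000)
b(T) = 81/16 + T/4 (b(T) = 5 - (-1)*(T + ¼)/4 = 5 - (-1)*(¼ + T)/4 = 5 - (-1/16 - T/4) = 5 + (1/16 + T/4) = 81/16 + T/4)
(b(4)*Y)*(-13) = ((81/16 + (¼)*4)*16)*(-13) = ((81/16 + 1)*16)*(-13) = ((97/16)*16)*(-13) = 97*(-13) = -1261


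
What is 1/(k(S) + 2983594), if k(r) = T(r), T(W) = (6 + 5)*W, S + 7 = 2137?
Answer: 1/3007024 ≈ 3.3255e-7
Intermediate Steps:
S = 2130 (S = -7 + 2137 = 2130)
T(W) = 11*W
k(r) = 11*r
1/(k(S) + 2983594) = 1/(11*2130 + 2983594) = 1/(23430 + 2983594) = 1/3007024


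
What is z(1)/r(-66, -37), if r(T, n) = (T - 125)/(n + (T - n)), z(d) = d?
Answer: 66/191 ≈ 0.34555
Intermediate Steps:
r(T, n) = (-125 + T)/T
z(1)/r(-66, -37) = 1/((-125 - 66)/(-66)) = 1/(-1/66*(-191)) = 1/(191/66) = 1*(66/191) = 66/191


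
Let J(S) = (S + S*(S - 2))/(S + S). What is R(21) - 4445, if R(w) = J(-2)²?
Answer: -17771/4 ≈ -4442.8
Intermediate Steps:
J(S) = (S + S*(-2 + S))/(2*S) (J(S) = (S + S*(-2 + S))/((2*S)) = (S + S*(-2 + S))*(1/(2*S)) = (S + S*(-2 + S))/(2*S))
R(w) = 9/4 (R(w) = (-½ + (½)*(-2))² = (-½ - 1)² = (-3/2)² = 9/4)
R(21) - 4445 = 9/4 - 4445 = -17771/4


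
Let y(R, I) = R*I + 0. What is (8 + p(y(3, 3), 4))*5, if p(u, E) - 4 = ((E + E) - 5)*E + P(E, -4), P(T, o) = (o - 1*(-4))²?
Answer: 120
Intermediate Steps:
y(R, I) = I*R (y(R, I) = I*R + 0 = I*R)
P(T, o) = (4 + o)² (P(T, o) = (o + 4)² = (4 + o)²)
p(u, E) = 4 + E*(-5 + 2*E) (p(u, E) = 4 + (((E + E) - 5)*E + (4 - 4)²) = 4 + ((2*E - 5)*E + 0²) = 4 + ((-5 + 2*E)*E + 0) = 4 + (E*(-5 + 2*E) + 0) = 4 + E*(-5 + 2*E))
(8 + p(y(3, 3), 4))*5 = (8 + (4 - 5*4 + 2*4²))*5 = (8 + (4 - 20 + 2*16))*5 = (8 + (4 - 20 + 32))*5 = (8 + 16)*5 = 24*5 = 120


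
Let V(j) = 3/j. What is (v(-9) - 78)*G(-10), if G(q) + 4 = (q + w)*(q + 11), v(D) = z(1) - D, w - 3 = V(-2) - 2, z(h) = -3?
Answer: 1044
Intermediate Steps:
w = -½ (w = 3 + (3/(-2) - 2) = 3 + (3*(-½) - 2) = 3 + (-3/2 - 2) = 3 - 7/2 = -½ ≈ -0.50000)
v(D) = -3 - D
G(q) = -4 + (11 + q)*(-½ + q) (G(q) = -4 + (q - ½)*(q + 11) = -4 + (-½ + q)*(11 + q) = -4 + (11 + q)*(-½ + q))
(v(-9) - 78)*G(-10) = ((-3 - 1*(-9)) - 78)*(-19/2 + (-10)² + (21/2)*(-10)) = ((-3 + 9) - 78)*(-19/2 + 100 - 105) = (6 - 78)*(-29/2) = -72*(-29/2) = 1044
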